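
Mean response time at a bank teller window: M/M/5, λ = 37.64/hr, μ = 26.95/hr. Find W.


a = 1.3967; ρ = 0.2793; P₀ = 0.247154
Lq = P₀·a^c·ρ/(c!(1−ρ)²) = 0.005887
Wq = Lq/λ = 0.005887/37.64 = 0.0001564 hr
W = Wq + 1/μ = 0.0001564 + 0.03711 = 0.03726 hr

Final: 0.03726 hr


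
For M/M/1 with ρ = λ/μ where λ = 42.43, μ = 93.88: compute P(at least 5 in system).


ρ = 42.43/93.88 = 0.4520
P(N ≥ n) = ρ^n = 0.4520^5 = 0.018858

Final: 0.018858


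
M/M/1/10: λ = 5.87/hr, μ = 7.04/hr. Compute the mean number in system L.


ρ = 5.87/7.04 = 0.8338
L = ρ[1 − (K+1)ρ^K + Kρ^(K+1)] / [(1−ρ)(1−ρ^(K+1))]
Numerator: 0.8338·(1 − 11·0.162426 + 10·0.135432) = 0.473297
Denominator: (0.1662)·(0.864568) = 0.143685
L = 0.473297/0.143685 = 3.2940

Final: 3.2940


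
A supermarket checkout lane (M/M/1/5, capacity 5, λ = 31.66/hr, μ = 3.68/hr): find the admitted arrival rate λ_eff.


ρ = 8.6033; P_K = (1−ρ)ρ^5/(1−ρ^6) = 0.883767
λ_eff = λ(1 − P_K) = 31.66·(1 − 0.883767) = 31.66·0.116233 = 3.6799 /hr

Final: 3.6799 /hr


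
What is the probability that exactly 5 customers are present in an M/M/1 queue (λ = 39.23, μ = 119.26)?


ρ = 39.23/119.26 = 0.3289
P_n = (1−ρ)·ρ^n = (1 − 0.3289)·0.3289^5 = 0.6711·0.003851 = 0.002584

Final: 0.002584


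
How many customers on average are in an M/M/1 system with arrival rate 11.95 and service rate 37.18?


ρ = λ/μ = 11.95/37.18 = 0.3214
L = ρ/(1−ρ) = 0.3214/(1 − 0.3214) = 0.3214/0.6786 = 0.4736

Final: 0.4736


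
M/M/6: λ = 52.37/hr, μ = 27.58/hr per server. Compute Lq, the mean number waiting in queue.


a = λ/μ = 1.8988; ρ = a/6 = 0.3165
P₀ = 0.149581
Lq = P₀·a^c·ρ / (c!·(1−ρ)²) = 0.149581·46.87377·0.3165/(720·0.46721)
= 0.006596

Final: 0.006596


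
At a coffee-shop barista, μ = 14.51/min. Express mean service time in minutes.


Mean service time = 1/μ = 1/14.51 minute = 0.06892 minute
In minutes: 0.06892 × 1 = 0.06892 min

Final: 0.06892 min


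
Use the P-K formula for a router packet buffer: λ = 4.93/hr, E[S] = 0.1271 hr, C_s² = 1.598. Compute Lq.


ρ = λ·E[S] = 4.93·0.1271 = 0.6266
Lq = ρ²(1+C_s²)/(2(1−ρ)) = 0.3926·(1+1.598)/(2·0.3734)
= 0.3926·2.5980/0.7468 = 1.36591

Final: 1.36591


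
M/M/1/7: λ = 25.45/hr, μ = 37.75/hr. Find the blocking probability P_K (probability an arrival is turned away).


ρ = λ/μ = 25.45/37.75 = 0.6742
P_K = (1−ρ)ρ^K/(1−ρ^(K+1)) = (0.3258·0.063299)/(1 − 0.042674)
= 0.020625/0.957326 = 0.021544

Final: 0.021544


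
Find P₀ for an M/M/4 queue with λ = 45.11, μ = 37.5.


a = λ/μ = 45.11/37.5 = 1.2029; ρ = a/c = 0.3007
Σ_{k=0}^{3} a^k/k! (terms k=0..3) = 1.00000 + 1.20293 + 0.72352 + 0.29012 = 3.21657
Tail: a^4/(4!(1−ρ)) = 2.09395/(24·0.6993) = 0.12477
P₀ = 1/(3.21657 + 0.12477) = 1/3.34135 = 0.299281

Final: 0.299281


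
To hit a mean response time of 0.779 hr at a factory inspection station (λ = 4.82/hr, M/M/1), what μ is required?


W = 1/(μ−λ) ⇒ μ − λ = 1/W = 1/0.779 = 1.2837
μ = λ + 1/W = 4.82 + 1.2837 = 6.1037 per hr

Final: 6.1037 /hr


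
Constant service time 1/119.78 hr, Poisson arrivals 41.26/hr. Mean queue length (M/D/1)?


ρ = 41.26/119.78 = 0.3445
M/D/1: Lq = ρ²/(2(1−ρ)) = 0.1187/(2·0.6555) = 0.09050

Final: 0.09050


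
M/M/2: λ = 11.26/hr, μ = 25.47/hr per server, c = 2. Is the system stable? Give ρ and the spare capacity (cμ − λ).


Total capacity cμ = 2·25.47 = 50.94/hr
ρ = λ/(cμ) = 11.26/50.94 = 0.2210
Stable ⇔ ρ < 1: YES
Spare capacity = cμ − λ = 50.94 − 11.26 = 39.68/hr

Final: ρ = 0.2210; stable; margin = 39.68/hr


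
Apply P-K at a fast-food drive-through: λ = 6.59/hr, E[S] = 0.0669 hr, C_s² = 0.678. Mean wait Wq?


ρ = λ·E[S] = 6.59·0.0669 = 0.4409
E[S²] = E[S]²(1+C_s²) = 0.0669²·(1+0.678) = 0.007510
Wq = λ·E[S²]/(2(1−ρ)) = 6.59·0.007510/(2·0.5591) = 0.04426 hr

Final: 0.04426 hr


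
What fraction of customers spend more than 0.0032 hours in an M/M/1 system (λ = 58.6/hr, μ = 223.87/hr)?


W ~ Exponential(μ−λ) for M/M/1.
μ − λ = 223.87 − 58.6 = 165.2700
P(W > t) = e^{−(μ−λ)t} = e^{−0.5289} = 0.589274

Final: 0.589274


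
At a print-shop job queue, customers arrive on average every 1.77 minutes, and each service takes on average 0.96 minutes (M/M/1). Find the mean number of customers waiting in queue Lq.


λ = 60/1.77 = 33.8983 /hr
μ = 60/0.96 = 62.5000 /hr
ρ = λ/μ = 33.8983/62.5000 = 0.5424
Lq = ρ²/(1−ρ) = 0.2942/0.4576 = 0.6428

Final: 0.6428


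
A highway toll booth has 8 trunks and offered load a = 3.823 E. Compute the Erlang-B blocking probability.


B(c,a) = (a^c/c!) / Σ_{k=0}^{c} a^k/k!
a^8/8! = 1.131655
Σ terms (k=0..8): 1.00000 + 3.82300 + 7.30766 + 9.31240 + 8.90033 + 6.80519 + 4.33604 + 2.36810 + 1.13165 = 44.984373
B = 1.131655/44.984373 = 0.025157

Final: 0.025157


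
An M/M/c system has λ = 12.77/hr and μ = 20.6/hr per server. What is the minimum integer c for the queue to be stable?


Stability requires cμ > λ ⇔ c > λ/μ.
λ/μ = 12.77/20.6 = 0.6199
Minimum integer c = ⌊0.6199⌋ + 1 = 1
Check: 1·20.6 = 20.60 > 12.77, while 0·20.6 = 0.00 ≤ 12.77

Final: 1 servers


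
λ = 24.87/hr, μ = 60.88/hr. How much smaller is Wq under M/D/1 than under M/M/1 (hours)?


ρ = 24.87/60.88 = 0.4085
Wq(M/M/1) = ρ/(μ−λ) = 0.4085/36.01 = 0.01134 hr
Wq(M/D/1) = ρ/(2(μ−λ)) = 0.005672 hr
Savings = 0.01134 − 0.005672 = 0.005672 hr

Final: 0.005672 hr


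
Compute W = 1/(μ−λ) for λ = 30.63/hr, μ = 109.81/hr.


W = 1/(μ−λ) = 1/(109.81 − 30.63) = 1/79.18 = 0.01263 hr

Final: 0.01263 hr


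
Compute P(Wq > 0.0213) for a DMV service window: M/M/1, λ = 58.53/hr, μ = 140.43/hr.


ρ = 58.53/140.43 = 0.4168
P(Wq > t) = ρ·e^{−(μ−λ)t} = 0.4168·e^{−1.7445}
= 0.4168·0.174738 = 0.072829

Final: 0.072829


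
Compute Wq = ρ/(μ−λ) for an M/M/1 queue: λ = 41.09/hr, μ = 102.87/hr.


ρ = 41.09/102.87 = 0.3994
Wq = ρ/(μ−λ) = 0.3994/(102.87 − 41.09) = 0.3994/61.78 = 0.006465 hr

Final: 0.006465 hr


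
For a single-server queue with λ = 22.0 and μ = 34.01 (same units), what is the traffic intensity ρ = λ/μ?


ρ = λ/μ = 22.0/34.01 = 0.6469

Final: 0.6469


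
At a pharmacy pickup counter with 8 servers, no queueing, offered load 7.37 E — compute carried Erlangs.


B(8,7.37) = 0.200046 (Erlang-B)
Carried load = a(1 − B) = 7.37·(1 − 0.200046) = 7.37·0.799954 = 5.8957 E

Final: 5.8957 Erlangs


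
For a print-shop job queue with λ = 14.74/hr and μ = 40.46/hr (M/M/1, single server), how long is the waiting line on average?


ρ = 14.74/40.46 = 0.3643
Lq = ρ²/(1−ρ) = 0.1327/0.6357 = 0.2088

Final: 0.2088


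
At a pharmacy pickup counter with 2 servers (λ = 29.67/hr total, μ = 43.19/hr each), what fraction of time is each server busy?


ρ = λ/(cμ) = 29.67/(2·43.19) = 29.67/86.38 = 0.3435

Final: 0.3435


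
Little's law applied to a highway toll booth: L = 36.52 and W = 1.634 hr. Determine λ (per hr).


λ = L/W = 36.52/1.634 = 22.3501 /hr

Final: 22.3501 /hr


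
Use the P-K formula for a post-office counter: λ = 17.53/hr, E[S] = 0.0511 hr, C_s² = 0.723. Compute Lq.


ρ = λ·E[S] = 17.53·0.0511 = 0.8958
Lq = ρ²(1+C_s²)/(2(1−ρ)) = 0.8024·(1+0.723)/(2·0.1042)
= 0.8024·1.7230/0.2084 = 6.63319

Final: 6.63319


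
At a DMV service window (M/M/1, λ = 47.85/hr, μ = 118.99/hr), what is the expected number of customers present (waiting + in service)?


ρ = λ/μ = 47.85/118.99 = 0.4021
L = ρ/(1−ρ) = 0.4021/(1 − 0.4021) = 0.4021/0.5979 = 0.6726

Final: 0.6726


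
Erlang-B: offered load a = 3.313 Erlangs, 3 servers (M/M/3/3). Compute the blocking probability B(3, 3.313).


B(c,a) = (a^c/c!) / Σ_{k=0}^{c} a^k/k!
a^3/3! = 6.060564
Σ terms (k=0..3): 1.00000 + 3.31300 + 5.48798 + 6.06056 = 15.861549
B = 6.060564/15.861549 = 0.382092

Final: 0.382092


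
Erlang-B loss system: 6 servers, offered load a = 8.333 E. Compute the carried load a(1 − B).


B(6,8.333) = 0.407468 (Erlang-B)
Carried load = a(1 − B) = 8.333·(1 − 0.407468) = 8.333·0.592532 = 4.9376 E

Final: 4.9376 Erlangs


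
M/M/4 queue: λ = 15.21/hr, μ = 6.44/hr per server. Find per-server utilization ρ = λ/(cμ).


ρ = λ/(cμ) = 15.21/(4·6.44) = 15.21/25.76 = 0.5905

Final: 0.5905


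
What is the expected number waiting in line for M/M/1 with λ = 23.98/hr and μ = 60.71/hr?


ρ = 23.98/60.71 = 0.3950
Lq = ρ²/(1−ρ) = 0.1560/0.6050 = 0.2579

Final: 0.2579


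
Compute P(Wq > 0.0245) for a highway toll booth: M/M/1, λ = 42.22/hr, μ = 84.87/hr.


ρ = 42.22/84.87 = 0.4975
P(Wq > t) = ρ·e^{−(μ−λ)t} = 0.4975·e^{−1.0449}
= 0.4975·0.351718 = 0.174968

Final: 0.174968


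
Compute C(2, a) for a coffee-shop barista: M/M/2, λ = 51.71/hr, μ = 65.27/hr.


a = λ/μ = 0.7922; ρ = a/2 = 0.3961
P₀ = 0.432538 (from M/M/c formula)
C(c,a) = [a^c/(c!(1−ρ))]·P₀ = [0.62766/(2·0.6039)]·0.432538
= 0.51969·0.432538 = 0.224785

Final: 0.224785


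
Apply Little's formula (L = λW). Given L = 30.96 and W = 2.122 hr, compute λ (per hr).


λ = L/W = 30.96/2.122 = 14.5900 /hr

Final: 14.5900 /hr


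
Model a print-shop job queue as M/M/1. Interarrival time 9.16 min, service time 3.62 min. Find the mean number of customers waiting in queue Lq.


λ = 60/9.16 = 6.5502 /hr
μ = 60/3.62 = 16.5746 /hr
ρ = λ/μ = 6.5502/16.5746 = 0.3952
Lq = ρ²/(1−ρ) = 0.1562/0.6048 = 0.2582

Final: 0.2582


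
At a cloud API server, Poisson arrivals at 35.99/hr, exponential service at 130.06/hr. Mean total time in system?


W = 1/(μ−λ) = 1/(130.06 − 35.99) = 1/94.07 = 0.01063 hr

Final: 0.01063 hr


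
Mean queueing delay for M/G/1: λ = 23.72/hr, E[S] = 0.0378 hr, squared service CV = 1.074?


ρ = λ·E[S] = 23.72·0.0378 = 0.8966
E[S²] = E[S]²(1+C_s²) = 0.0378²·(1+1.074) = 0.002963
Wq = λ·E[S²]/(2(1−ρ)) = 23.72·0.002963/(2·0.1034) = 0.33996 hr

Final: 0.33996 hr


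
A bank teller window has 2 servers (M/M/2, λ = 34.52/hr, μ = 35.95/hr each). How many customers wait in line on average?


a = λ/μ = 0.9602; ρ = a/2 = 0.4801
P₀ = 0.351250
Lq = P₀·a^c·ρ / (c!·(1−ρ)²) = 0.351250·0.92203·0.4801/(2·0.27028)
= 0.28764

Final: 0.28764


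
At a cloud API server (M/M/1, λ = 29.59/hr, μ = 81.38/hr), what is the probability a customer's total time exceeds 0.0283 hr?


W ~ Exponential(μ−λ) for M/M/1.
μ − λ = 81.38 − 29.59 = 51.7900
P(W > t) = e^{−(μ−λ)t} = e^{−1.4657} = 0.230926

Final: 0.230926


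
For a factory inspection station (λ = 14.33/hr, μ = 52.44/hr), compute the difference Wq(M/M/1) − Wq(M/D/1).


ρ = 14.33/52.44 = 0.2733
Wq(M/M/1) = ρ/(μ−λ) = 0.2733/38.11 = 0.007170 hr
Wq(M/D/1) = ρ/(2(μ−λ)) = 0.003585 hr
Savings = 0.007170 − 0.003585 = 0.003585 hr

Final: 0.003585 hr


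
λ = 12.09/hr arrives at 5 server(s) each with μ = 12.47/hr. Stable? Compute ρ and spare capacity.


Total capacity cμ = 5·12.47 = 62.35/hr
ρ = λ/(cμ) = 12.09/62.35 = 0.1939
Stable ⇔ ρ < 1: YES
Spare capacity = cμ − λ = 62.35 − 12.09 = 50.26/hr

Final: ρ = 0.1939; stable; margin = 50.26/hr


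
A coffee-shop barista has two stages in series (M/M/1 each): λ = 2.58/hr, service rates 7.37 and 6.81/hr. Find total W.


Each node sees arrival rate λ = 2.58/hr (tandem ⇒ throughput preserved).
W₁ = 1/(μ₁−λ) = 1/(7.37−2.58) = 0.20877 hr
W₂ = 1/(μ₂−λ) = 1/(6.81−2.58) = 0.23641 hr
W_total = W₁ + W₂ = 0.20877 + 0.23641 = 0.44517 hr

Final: 0.44517 hr


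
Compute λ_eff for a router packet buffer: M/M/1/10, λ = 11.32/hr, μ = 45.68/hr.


ρ = 0.2478; P_K = (1−ρ)ρ^10/(1−ρ^11) = 0.0000006569
λ_eff = λ(1 − P_K) = 11.32·(1 − 0.0000006569) = 11.32·0.999999 = 11.3200 /hr

Final: 11.3200 /hr


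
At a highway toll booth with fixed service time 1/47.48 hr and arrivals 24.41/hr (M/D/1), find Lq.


ρ = 24.41/47.48 = 0.5141
M/D/1: Lq = ρ²/(2(1−ρ)) = 0.2643/(2·0.4859) = 0.27199

Final: 0.27199


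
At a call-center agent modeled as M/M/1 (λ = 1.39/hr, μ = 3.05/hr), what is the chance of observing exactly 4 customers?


ρ = 1.39/3.05 = 0.4557
P_n = (1−ρ)·ρ^n = (1 − 0.4557)·0.4557^4 = 0.5443·0.043138 = 0.023478

Final: 0.023478


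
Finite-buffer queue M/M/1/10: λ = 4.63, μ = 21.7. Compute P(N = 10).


ρ = λ/μ = 4.63/21.7 = 0.2134
P_K = (1−ρ)ρ^K/(1−ρ^(K+1)) = (0.7866·0.0000001955)/(1 − 0.00000004172)
= 0.0000001538/1.000000 = 0.0000001538

Final: 0.0000001538


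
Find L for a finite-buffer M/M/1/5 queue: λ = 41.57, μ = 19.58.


ρ = 41.57/19.58 = 2.1231
L = ρ[1 − (K+1)ρ^K + Kρ^(K+1)] / [(1−ρ)(1−ρ^(K+1))]
Numerator: 2.1231·(1 − 6·43.135684 + 5·91.580713) = 424.806898
Denominator: (-1.1231)·(-90.580713) = 101.729821
L = 424.806898/101.729821 = 4.1758

Final: 4.1758


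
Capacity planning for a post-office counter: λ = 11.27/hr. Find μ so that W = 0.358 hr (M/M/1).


W = 1/(μ−λ) ⇒ μ − λ = 1/W = 1/0.358 = 2.7933
μ = λ + 1/W = 11.27 + 2.7933 = 14.0633 per hr

Final: 14.0633 /hr


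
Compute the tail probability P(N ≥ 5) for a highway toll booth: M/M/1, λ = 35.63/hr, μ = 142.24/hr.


ρ = 35.63/142.24 = 0.2505
P(N ≥ n) = ρ^n = 0.2505^5 = 0.0009862

Final: 0.0009862


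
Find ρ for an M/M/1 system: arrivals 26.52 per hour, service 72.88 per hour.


ρ = λ/μ = 26.52/72.88 = 0.3639

Final: 0.3639


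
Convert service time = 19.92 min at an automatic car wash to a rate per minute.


μ = 1/(service time) in consistent units.
1 minute = 1 min, so μ = 1/19.92 = 0.05020 per minute

Final: 0.05020 /min


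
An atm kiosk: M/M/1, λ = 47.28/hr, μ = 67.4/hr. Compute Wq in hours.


ρ = 47.28/67.4 = 0.7015
Wq = ρ/(μ−λ) = 0.7015/(67.4 − 47.28) = 0.7015/20.12 = 0.03486 hr

Final: 0.03486 hr


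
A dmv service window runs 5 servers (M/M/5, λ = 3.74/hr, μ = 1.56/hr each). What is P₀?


a = λ/μ = 3.74/1.56 = 2.3974; ρ = a/c = 0.4795
Σ_{k=0}^{4} a^k/k! (terms k=0..4) = 1.00000 + 2.39744 + 2.87385 + 2.29662 + 1.37650 = 9.94441
Tail: a^5/(5!(1−ρ)) = 79.20179/(120·0.5205) = 1.26801
P₀ = 1/(9.94441 + 1.26801) = 1/11.21242 = 0.089187

Final: 0.089187


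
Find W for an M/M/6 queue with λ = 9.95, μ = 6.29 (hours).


a = 1.5819; ρ = 0.2636; P₀ = 0.205517
Lq = P₀·a^c·ρ/(c!(1−ρ)²) = 0.002175
Wq = Lq/λ = 0.002175/9.95 = 0.0002186 hr
W = Wq + 1/μ = 0.0002186 + 0.15898 = 0.15920 hr

Final: 0.15920 hr


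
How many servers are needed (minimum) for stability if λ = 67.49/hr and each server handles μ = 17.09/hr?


Stability requires cμ > λ ⇔ c > λ/μ.
λ/μ = 67.49/17.09 = 3.9491
Minimum integer c = ⌊3.9491⌋ + 1 = 4
Check: 4·17.09 = 68.36 > 67.49, while 3·17.09 = 51.27 ≤ 67.49

Final: 4 servers


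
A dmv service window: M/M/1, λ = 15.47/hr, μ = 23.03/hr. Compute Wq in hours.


ρ = 15.47/23.03 = 0.6717
Wq = ρ/(μ−λ) = 0.6717/(23.03 − 15.47) = 0.6717/7.56 = 0.08885 hr

Final: 0.08885 hr


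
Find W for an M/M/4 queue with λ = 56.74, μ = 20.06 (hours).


a = 2.8285; ρ = 0.7071; P₀ = 0.048294
Lq = P₀·a^c·ρ/(c!(1−ρ)²) = 1.06183
Wq = Lq/λ = 1.06183/56.74 = 0.01871 hr
W = Wq + 1/μ = 0.01871 + 0.04985 = 0.06856 hr

Final: 0.06856 hr


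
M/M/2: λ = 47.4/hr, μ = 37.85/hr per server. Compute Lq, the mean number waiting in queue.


a = λ/μ = 1.2523; ρ = a/2 = 0.6262
P₀ = 0.229894
Lq = P₀·a^c·ρ / (c!·(1−ρ)²) = 0.229894·1.56828·0.6262/(2·0.13976)
= 0.80765

Final: 0.80765


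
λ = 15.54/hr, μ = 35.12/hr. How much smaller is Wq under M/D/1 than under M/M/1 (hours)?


ρ = 15.54/35.12 = 0.4425
Wq(M/M/1) = ρ/(μ−λ) = 0.4425/19.58 = 0.02260 hr
Wq(M/D/1) = ρ/(2(μ−λ)) = 0.01130 hr
Savings = 0.02260 − 0.01130 = 0.01130 hr

Final: 0.01130 hr


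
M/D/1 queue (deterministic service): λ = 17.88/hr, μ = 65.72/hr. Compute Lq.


ρ = 17.88/65.72 = 0.2721
M/D/1: Lq = ρ²/(2(1−ρ)) = 0.07402/(2·0.7279) = 0.05084

Final: 0.05084


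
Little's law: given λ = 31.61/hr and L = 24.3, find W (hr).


W = L/λ = 24.3/31.61 = 0.7687 hr

Final: 0.7687 hr


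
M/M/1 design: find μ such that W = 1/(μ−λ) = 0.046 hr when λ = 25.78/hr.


W = 1/(μ−λ) ⇒ μ − λ = 1/W = 1/0.046 = 21.7391
μ = λ + 1/W = 25.78 + 21.7391 = 47.5191 per hr

Final: 47.5191 /hr


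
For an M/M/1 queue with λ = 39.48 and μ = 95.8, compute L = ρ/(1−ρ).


ρ = λ/μ = 39.48/95.8 = 0.4121
L = ρ/(1−ρ) = 0.4121/(1 − 0.4121) = 0.4121/0.5879 = 0.7010

Final: 0.7010


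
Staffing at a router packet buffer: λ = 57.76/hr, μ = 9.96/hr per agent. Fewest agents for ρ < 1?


Stability requires cμ > λ ⇔ c > λ/μ.
λ/μ = 57.76/9.96 = 5.7992
Minimum integer c = ⌊5.7992⌋ + 1 = 6
Check: 6·9.96 = 59.76 > 57.76, while 5·9.96 = 49.80 ≤ 57.76

Final: 6 servers


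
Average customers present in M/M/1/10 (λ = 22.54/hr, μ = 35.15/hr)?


ρ = 22.54/35.15 = 0.6413
L = ρ[1 − (K+1)ρ^K + Kρ^(K+1)] / [(1−ρ)(1−ρ^(K+1))]
Numerator: 0.6413·(1 − 11·0.011757 + 10·0.007539) = 0.606667
Denominator: (0.3587)·(0.992461) = 0.356044
L = 0.606667/0.356044 = 1.7039

Final: 1.7039


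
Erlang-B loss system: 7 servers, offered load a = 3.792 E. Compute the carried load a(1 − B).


B(7,3.792) = 0.052529 (Erlang-B)
Carried load = a(1 − B) = 3.792·(1 − 0.052529) = 3.792·0.947471 = 3.5928 E

Final: 3.5928 Erlangs


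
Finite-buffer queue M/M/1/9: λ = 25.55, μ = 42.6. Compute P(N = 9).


ρ = λ/μ = 25.55/42.6 = 0.5998
P_K = (1−ρ)ρ^K/(1−ρ^(K+1)) = (0.4002·0.010042)/(1 − 0.006023)
= 0.004019/0.993977 = 0.004044

Final: 0.004044


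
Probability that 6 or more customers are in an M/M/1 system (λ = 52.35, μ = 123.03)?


ρ = 52.35/123.03 = 0.4255
P(N ≥ n) = ρ^n = 0.4255^6 = 0.005935

Final: 0.005935


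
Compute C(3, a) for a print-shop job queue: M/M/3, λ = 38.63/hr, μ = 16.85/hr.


a = λ/μ = 2.2926; ρ = a/3 = 0.7642
P₀ = 0.069266 (from M/M/c formula)
C(c,a) = [a^c/(c!(1−ρ))]·P₀ = [12.04965/(6·0.2358)]·0.069266
= 8.51664·0.069266 = 0.589910

Final: 0.589910


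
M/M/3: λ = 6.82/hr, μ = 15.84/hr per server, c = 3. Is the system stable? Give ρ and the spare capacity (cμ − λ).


Total capacity cμ = 3·15.84 = 47.52/hr
ρ = λ/(cμ) = 6.82/47.52 = 0.1435
Stable ⇔ ρ < 1: YES
Spare capacity = cμ − λ = 47.52 − 6.82 = 40.70/hr

Final: ρ = 0.1435; stable; margin = 40.70/hr


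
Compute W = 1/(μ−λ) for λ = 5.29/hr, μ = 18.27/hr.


W = 1/(μ−λ) = 1/(18.27 − 5.29) = 1/12.98 = 0.07704 hr

Final: 0.07704 hr


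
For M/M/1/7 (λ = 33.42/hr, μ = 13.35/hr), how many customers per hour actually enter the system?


ρ = 2.5034; P_K = (1−ρ)ρ^7/(1−ρ^8) = 0.600928
λ_eff = λ(1 − P_K) = 33.42·(1 − 0.600928) = 33.42·0.399072 = 13.3370 /hr

Final: 13.3370 /hr


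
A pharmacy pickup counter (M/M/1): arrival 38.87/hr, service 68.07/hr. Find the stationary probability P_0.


ρ = 38.87/68.07 = 0.5710
P_n = (1−ρ)·ρ^n = (1 − 0.5710)·0.5710^0 = 0.4290·1.000000 = 0.428970

Final: 0.428970


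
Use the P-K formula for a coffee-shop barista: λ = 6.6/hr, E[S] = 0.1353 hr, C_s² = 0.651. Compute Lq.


ρ = λ·E[S] = 6.6·0.1353 = 0.8930
Lq = ρ²(1+C_s²)/(2(1−ρ)) = 0.7974·(1+0.651)/(2·0.1070)
= 0.7974·1.6510/0.2140 = 6.15086

Final: 6.15086


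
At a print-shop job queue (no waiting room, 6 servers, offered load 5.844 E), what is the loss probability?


B(c,a) = (a^c/c!) / Σ_{k=0}^{c} a^k/k!
a^6/6! = 55.325933
Σ terms (k=0..6): 1.00000 + 5.84400 + 17.07617 + 33.26438 + 48.59925 + 56.80281 + 55.32593 = 217.912535
B = 55.325933/217.912535 = 0.253891

Final: 0.253891


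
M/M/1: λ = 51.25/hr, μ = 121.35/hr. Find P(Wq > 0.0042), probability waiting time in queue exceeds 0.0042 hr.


ρ = 51.25/121.35 = 0.4223
P(Wq > t) = ρ·e^{−(μ−λ)t} = 0.4223·e^{−0.2944}
= 0.4223·0.744964 = 0.314622

Final: 0.314622


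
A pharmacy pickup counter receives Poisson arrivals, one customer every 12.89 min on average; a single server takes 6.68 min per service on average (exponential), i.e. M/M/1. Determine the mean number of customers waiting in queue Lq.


λ = 60/12.89 = 4.6548 /hr
μ = 60/6.68 = 8.9820 /hr
ρ = λ/μ = 4.6548/8.9820 = 0.5182
Lq = ρ²/(1−ρ) = 0.2686/0.4818 = 0.5575

Final: 0.5575


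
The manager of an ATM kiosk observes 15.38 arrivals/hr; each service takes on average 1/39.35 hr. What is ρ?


ρ = λ/μ = 15.38/39.35 = 0.3909

Final: 0.3909


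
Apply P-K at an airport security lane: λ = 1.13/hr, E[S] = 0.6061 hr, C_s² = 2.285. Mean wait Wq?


ρ = λ·E[S] = 1.13·0.6061 = 0.6849
E[S²] = E[S]²(1+C_s²) = 0.6061²·(1+2.285) = 1.206768
Wq = λ·E[S²]/(2(1−ρ)) = 1.13·1.206768/(2·0.3151) = 2.16379 hr

Final: 2.16379 hr


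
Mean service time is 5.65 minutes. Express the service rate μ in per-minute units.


μ = 1/(service time) in consistent units.
1 minute = 1 min, so μ = 1/5.65 = 0.1770 per minute

Final: 0.1770 /min


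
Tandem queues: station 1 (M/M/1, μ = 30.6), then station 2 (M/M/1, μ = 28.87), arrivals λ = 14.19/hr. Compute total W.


Each node sees arrival rate λ = 14.19/hr (tandem ⇒ throughput preserved).
W₁ = 1/(μ₁−λ) = 1/(30.6−14.19) = 0.06094 hr
W₂ = 1/(μ₂−λ) = 1/(28.87−14.19) = 0.06812 hr
W_total = W₁ + W₂ = 0.06094 + 0.06812 = 0.12906 hr

Final: 0.12906 hr


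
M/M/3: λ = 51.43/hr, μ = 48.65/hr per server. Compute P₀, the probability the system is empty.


a = λ/μ = 51.43/48.65 = 1.0571; ρ = a/c = 0.3524
Σ_{k=0}^{2} a^k/k! (terms k=0..2) = 1.00000 + 1.05714 + 0.55878 = 2.61592
Tail: a^3/(3!(1−ρ)) = 1.18141/(6·0.6476) = 0.30404
P₀ = 1/(2.61592 + 0.30404) = 1/2.91996 = 0.342471

Final: 0.342471


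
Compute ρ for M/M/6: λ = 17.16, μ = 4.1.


ρ = λ/(cμ) = 17.16/(6·4.1) = 17.16/24.60 = 0.6976

Final: 0.6976


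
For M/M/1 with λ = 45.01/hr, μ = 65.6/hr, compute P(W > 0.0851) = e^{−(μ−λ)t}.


W ~ Exponential(μ−λ) for M/M/1.
μ − λ = 65.6 − 45.01 = 20.5900
P(W > t) = e^{−(μ−λ)t} = e^{−1.7522} = 0.173391

Final: 0.173391


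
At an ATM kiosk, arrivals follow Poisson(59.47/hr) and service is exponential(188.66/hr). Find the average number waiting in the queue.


ρ = 59.47/188.66 = 0.3152
Lq = ρ²/(1−ρ) = 0.09937/0.6848 = 0.1451

Final: 0.1451


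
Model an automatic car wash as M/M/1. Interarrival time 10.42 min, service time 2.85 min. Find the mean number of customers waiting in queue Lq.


λ = 60/10.42 = 5.7582 /hr
μ = 60/2.85 = 21.0526 /hr
ρ = λ/μ = 5.7582/21.0526 = 0.2735
Lq = ρ²/(1−ρ) = 0.07481/0.7265 = 0.1030

Final: 0.1030


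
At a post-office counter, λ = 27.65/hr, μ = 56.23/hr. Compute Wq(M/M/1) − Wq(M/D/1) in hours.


ρ = 27.65/56.23 = 0.4917
Wq(M/M/1) = ρ/(μ−λ) = 0.4917/28.58 = 0.01721 hr
Wq(M/D/1) = ρ/(2(μ−λ)) = 0.008603 hr
Savings = 0.01721 − 0.008603 = 0.008603 hr

Final: 0.008603 hr


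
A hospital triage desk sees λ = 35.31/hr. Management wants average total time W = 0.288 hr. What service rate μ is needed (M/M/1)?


W = 1/(μ−λ) ⇒ μ − λ = 1/W = 1/0.288 = 3.4722
μ = λ + 1/W = 35.31 + 3.4722 = 38.7822 per hr

Final: 38.7822 /hr


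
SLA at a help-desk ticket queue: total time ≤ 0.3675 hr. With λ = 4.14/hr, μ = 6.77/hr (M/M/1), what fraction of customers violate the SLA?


W ~ Exponential(μ−λ) for M/M/1.
μ − λ = 6.77 − 4.14 = 2.6300
P(W > t) = e^{−(μ−λ)t} = e^{−0.9665} = 0.380403

Final: 0.380403


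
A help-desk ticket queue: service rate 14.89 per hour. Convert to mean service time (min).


Mean service time = 1/μ = 1/14.89 hour = 0.06716 hour
In minutes: 0.06716 × 60 = 4.0296 min

Final: 4.0296 min


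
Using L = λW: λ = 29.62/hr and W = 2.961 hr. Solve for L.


L = λW = 29.62·2.961 = 87.7048

Final: 87.7048


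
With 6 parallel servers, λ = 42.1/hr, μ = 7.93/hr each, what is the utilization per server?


ρ = λ/(cμ) = 42.1/(6·7.93) = 42.1/47.58 = 0.8848

Final: 0.8848


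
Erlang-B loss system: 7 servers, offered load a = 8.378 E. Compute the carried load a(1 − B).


B(7,8.378) = 0.329071 (Erlang-B)
Carried load = a(1 − B) = 8.378·(1 − 0.329071) = 8.378·0.670929 = 5.6210 E

Final: 5.6210 Erlangs


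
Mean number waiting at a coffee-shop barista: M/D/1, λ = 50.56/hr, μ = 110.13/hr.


ρ = 50.56/110.13 = 0.4591
M/D/1: Lq = ρ²/(2(1−ρ)) = 0.2108/(2·0.5409) = 0.19483

Final: 0.19483


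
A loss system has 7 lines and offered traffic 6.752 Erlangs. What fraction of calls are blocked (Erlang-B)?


B(c,a) = (a^c/c!) / Σ_{k=0}^{c} a^k/k!
a^7/7! = 126.939417
Σ terms (k=0..7): 1.00000 + 6.75200 + 22.79475 + 51.30339 + 86.60012 + 116.94480 + 131.60188 + 126.93942 = 543.936362
B = 126.939417/543.936362 = 0.233372

Final: 0.233372


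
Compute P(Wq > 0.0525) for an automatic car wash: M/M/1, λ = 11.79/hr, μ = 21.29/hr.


ρ = 11.79/21.29 = 0.5538
P(Wq > t) = ρ·e^{−(μ−λ)t} = 0.5538·e^{−0.4987}
= 0.5538·0.607289 = 0.336305

Final: 0.336305


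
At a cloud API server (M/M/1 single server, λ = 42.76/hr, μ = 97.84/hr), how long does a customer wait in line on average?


ρ = 42.76/97.84 = 0.4370
Wq = ρ/(μ−λ) = 0.4370/(97.84 − 42.76) = 0.4370/55.08 = 0.007935 hr

Final: 0.007935 hr


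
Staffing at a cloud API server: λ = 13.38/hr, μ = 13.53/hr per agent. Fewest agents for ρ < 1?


Stability requires cμ > λ ⇔ c > λ/μ.
λ/μ = 13.38/13.53 = 0.9889
Minimum integer c = ⌊0.9889⌋ + 1 = 1
Check: 1·13.53 = 13.53 > 13.38, while 0·13.53 = 0.00 ≤ 13.38

Final: 1 servers


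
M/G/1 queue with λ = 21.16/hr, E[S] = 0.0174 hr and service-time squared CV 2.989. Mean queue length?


ρ = λ·E[S] = 21.16·0.0174 = 0.3682
Lq = ρ²(1+C_s²)/(2(1−ρ)) = 0.1356·(1+2.989)/(2·0.6318)
= 0.1356·3.9890/1.2636 = 0.42793

Final: 0.42793


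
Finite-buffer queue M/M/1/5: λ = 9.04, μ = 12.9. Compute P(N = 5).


ρ = λ/μ = 9.04/12.9 = 0.7008
P_K = (1−ρ)ρ^K/(1−ρ^(K+1)) = (0.2992·0.169003)/(1 − 0.118433)
= 0.050570/0.881567 = 0.057364

Final: 0.057364


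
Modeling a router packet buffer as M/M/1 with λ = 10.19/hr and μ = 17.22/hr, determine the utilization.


ρ = λ/μ = 10.19/17.22 = 0.5918

Final: 0.5918


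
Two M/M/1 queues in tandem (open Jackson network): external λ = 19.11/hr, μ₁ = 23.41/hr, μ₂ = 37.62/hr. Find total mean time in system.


Each node sees arrival rate λ = 19.11/hr (tandem ⇒ throughput preserved).
W₁ = 1/(μ₁−λ) = 1/(23.41−19.11) = 0.23256 hr
W₂ = 1/(μ₂−λ) = 1/(37.62−19.11) = 0.05402 hr
W_total = W₁ + W₂ = 0.23256 + 0.05402 = 0.28658 hr

Final: 0.28658 hr


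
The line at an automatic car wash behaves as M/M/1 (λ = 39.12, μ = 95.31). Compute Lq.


ρ = 39.12/95.31 = 0.4105
Lq = ρ²/(1−ρ) = 0.1685/0.5895 = 0.2858

Final: 0.2858


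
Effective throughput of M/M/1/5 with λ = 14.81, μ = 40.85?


ρ = 0.3625; P_K = (1−ρ)ρ^5/(1−ρ^6) = 0.004002
λ_eff = λ(1 − P_K) = 14.81·(1 − 0.004002) = 14.81·0.995998 = 14.7507 /hr

Final: 14.7507 /hr


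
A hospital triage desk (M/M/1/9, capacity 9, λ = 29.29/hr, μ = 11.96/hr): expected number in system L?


ρ = 29.29/11.96 = 2.4490
L = ρ[1 − (K+1)ρ^K + Kρ^(K+1)] / [(1−ρ)(1−ρ^(K+1))]
Numerator: 2.4490·(1 − 10·3168.791966 + 9·7760.360926) = 93444.721317
Denominator: (-1.4490)·(-7759.360926) = 11243.288031
L = 93444.721317/11243.288031 = 8.3112

Final: 8.3112


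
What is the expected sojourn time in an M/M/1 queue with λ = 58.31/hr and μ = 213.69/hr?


W = 1/(μ−λ) = 1/(213.69 − 58.31) = 1/155.38 = 0.006436 hr

Final: 0.006436 hr


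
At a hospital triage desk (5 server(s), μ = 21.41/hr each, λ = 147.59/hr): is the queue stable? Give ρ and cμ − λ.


Total capacity cμ = 5·21.41 = 107.05/hr
ρ = λ/(cμ) = 147.59/107.05 = 1.3787
Stable ⇔ ρ < 1: NO
Spare capacity = cμ − λ = 107.05 − 147.59 = -40.54/hr

Final: ρ = 1.3787; unstable; margin = -40.54/hr


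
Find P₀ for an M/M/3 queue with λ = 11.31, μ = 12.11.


a = λ/μ = 11.31/12.11 = 0.9339; ρ = a/c = 0.3113
Σ_{k=0}^{2} a^k/k! (terms k=0..2) = 1.00000 + 0.93394 + 0.43612 = 2.37006
Tail: a^3/(3!(1−ρ)) = 0.81462/(6·0.6887) = 0.19714
P₀ = 1/(2.37006 + 0.19714) = 1/2.56720 = 0.389529

Final: 0.389529


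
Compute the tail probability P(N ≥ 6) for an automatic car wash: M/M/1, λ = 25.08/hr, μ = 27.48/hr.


ρ = 25.08/27.48 = 0.9127
P(N ≥ n) = ρ^n = 0.9127^6 = 0.577916

Final: 0.577916


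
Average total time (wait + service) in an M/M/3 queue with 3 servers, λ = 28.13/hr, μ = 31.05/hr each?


a = 0.9060; ρ = 0.3020; P₀ = 0.400981
Lq = P₀·a^c·ρ/(c!(1−ρ)²) = 0.03080
Wq = Lq/λ = 0.03080/28.13 = 0.001095 hr
W = Wq + 1/μ = 0.001095 + 0.03221 = 0.03330 hr

Final: 0.03330 hr


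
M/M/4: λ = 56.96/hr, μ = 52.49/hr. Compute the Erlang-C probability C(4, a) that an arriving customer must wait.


a = λ/μ = 1.0852; ρ = a/4 = 0.2713
P₀ = 0.337131 (from M/M/c formula)
C(c,a) = [a^c/(c!(1−ρ))]·P₀ = [1.38667/(24·0.7287)]·0.337131
= 0.07929·0.337131 = 0.026730

Final: 0.026730


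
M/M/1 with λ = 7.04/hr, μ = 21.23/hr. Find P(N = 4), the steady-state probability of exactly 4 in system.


ρ = 7.04/21.23 = 0.3316
P_n = (1−ρ)·ρ^n = (1 − 0.3316)·0.3316^4 = 0.6684·0.012092 = 0.008082

Final: 0.008082


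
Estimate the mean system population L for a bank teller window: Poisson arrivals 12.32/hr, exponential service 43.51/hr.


ρ = λ/μ = 12.32/43.51 = 0.2832
L = ρ/(1−ρ) = 0.2832/(1 − 0.2832) = 0.2832/0.7168 = 0.3950

Final: 0.3950


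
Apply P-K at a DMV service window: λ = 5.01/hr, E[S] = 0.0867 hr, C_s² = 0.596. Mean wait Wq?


ρ = λ·E[S] = 5.01·0.0867 = 0.4344
E[S²] = E[S]²(1+C_s²) = 0.0867²·(1+0.596) = 0.011997
Wq = λ·E[S²]/(2(1−ρ)) = 5.01·0.011997/(2·0.5656) = 0.05313 hr

Final: 0.05313 hr


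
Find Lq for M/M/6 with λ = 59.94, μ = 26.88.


a = λ/μ = 2.2299; ρ = a/6 = 0.3717
P₀ = 0.107231
Lq = P₀·a^c·ρ / (c!·(1−ρ)²) = 0.107231·122.94896·0.3717/(720·0.39482)
= 0.01724

Final: 0.01724


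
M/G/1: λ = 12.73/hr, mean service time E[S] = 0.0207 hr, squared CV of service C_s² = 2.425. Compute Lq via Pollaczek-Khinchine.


ρ = λ·E[S] = 12.73·0.0207 = 0.2635
Lq = ρ²(1+C_s²)/(2(1−ρ)) = 0.06944·(1+2.425)/(2·0.7365)
= 0.06944·3.4250/1.4730 = 0.16146

Final: 0.16146


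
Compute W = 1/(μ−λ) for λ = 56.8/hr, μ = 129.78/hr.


W = 1/(μ−λ) = 1/(129.78 − 56.8) = 1/72.98 = 0.01370 hr

Final: 0.01370 hr


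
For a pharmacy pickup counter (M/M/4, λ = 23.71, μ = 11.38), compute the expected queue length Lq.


a = λ/μ = 2.0835; ρ = a/4 = 0.5209
P₀ = 0.119048
Lq = P₀·a^c·ρ / (c!·(1−ρ)²) = 0.119048·18.84331·0.5209/(24·0.22957)
= 0.21208

Final: 0.21208


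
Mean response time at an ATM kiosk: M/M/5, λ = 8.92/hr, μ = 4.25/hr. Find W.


a = 2.0988; ρ = 0.4198; P₀ = 0.121423
Lq = P₀·a^c·ρ/(c!(1−ρ)²) = 0.05138
Wq = Lq/λ = 0.05138/8.92 = 0.005760 hr
W = Wq + 1/μ = 0.005760 + 0.23529 = 0.24105 hr

Final: 0.24105 hr


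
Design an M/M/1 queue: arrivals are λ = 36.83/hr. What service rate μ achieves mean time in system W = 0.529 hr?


W = 1/(μ−λ) ⇒ μ − λ = 1/W = 1/0.529 = 1.8904
μ = λ + 1/W = 36.83 + 1.8904 = 38.7204 per hr

Final: 38.7204 /hr


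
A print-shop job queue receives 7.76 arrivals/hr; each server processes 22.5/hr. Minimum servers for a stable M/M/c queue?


Stability requires cμ > λ ⇔ c > λ/μ.
λ/μ = 7.76/22.5 = 0.3449
Minimum integer c = ⌊0.3449⌋ + 1 = 1
Check: 1·22.5 = 22.50 > 7.76, while 0·22.5 = 0.00 ≤ 7.76

Final: 1 servers


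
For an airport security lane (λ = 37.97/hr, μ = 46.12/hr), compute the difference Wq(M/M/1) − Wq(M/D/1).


ρ = 37.97/46.12 = 0.8233
Wq(M/M/1) = ρ/(μ−λ) = 0.8233/8.15 = 0.10102 hr
Wq(M/D/1) = ρ/(2(μ−λ)) = 0.05051 hr
Savings = 0.10102 − 0.05051 = 0.05051 hr

Final: 0.05051 hr


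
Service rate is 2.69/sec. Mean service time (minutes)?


Mean service time = 1/μ = 1/2.69 second = 0.37175 second
In minutes: 0.37175 × 0.0166667 = 0.006196 min

Final: 0.006196 min


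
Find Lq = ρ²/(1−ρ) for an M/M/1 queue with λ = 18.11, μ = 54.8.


ρ = 18.11/54.8 = 0.3305
Lq = ρ²/(1−ρ) = 0.1092/0.6695 = 0.1631

Final: 0.1631


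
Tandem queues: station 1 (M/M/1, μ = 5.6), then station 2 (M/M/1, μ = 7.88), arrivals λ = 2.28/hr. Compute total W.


Each node sees arrival rate λ = 2.28/hr (tandem ⇒ throughput preserved).
W₁ = 1/(μ₁−λ) = 1/(5.6−2.28) = 0.30120 hr
W₂ = 1/(μ₂−λ) = 1/(7.88−2.28) = 0.17857 hr
W_total = W₁ + W₂ = 0.30120 + 0.17857 = 0.47978 hr

Final: 0.47978 hr


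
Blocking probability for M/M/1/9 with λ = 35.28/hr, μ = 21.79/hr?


ρ = λ/μ = 35.28/21.79 = 1.6191
P_K = (1−ρ)ρ^K/(1−ρ^(K+1)) = (-0.6191·76.461377)/(1 − 123.797953)
= -47.336575/-122.797953 = 0.385483

Final: 0.385483


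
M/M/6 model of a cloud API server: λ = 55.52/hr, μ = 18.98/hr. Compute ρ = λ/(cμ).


ρ = λ/(cμ) = 55.52/(6·18.98) = 55.52/113.88 = 0.4875

Final: 0.4875


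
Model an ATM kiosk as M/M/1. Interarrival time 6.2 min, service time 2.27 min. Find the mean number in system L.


λ = 60/6.2 = 9.6774 /hr
μ = 60/2.27 = 26.4317 /hr
ρ = λ/μ = 9.6774/26.4317 = 0.3661
L = ρ/(1−ρ) = 0.3661/0.6339 = 0.5776

Final: 0.5776


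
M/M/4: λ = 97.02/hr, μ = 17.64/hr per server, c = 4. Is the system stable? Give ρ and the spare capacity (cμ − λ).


Total capacity cμ = 4·17.64 = 70.56/hr
ρ = λ/(cμ) = 97.02/70.56 = 1.3750
Stable ⇔ ρ < 1: NO
Spare capacity = cμ − λ = 70.56 − 97.02 = -26.46/hr

Final: ρ = 1.3750; unstable; margin = -26.46/hr


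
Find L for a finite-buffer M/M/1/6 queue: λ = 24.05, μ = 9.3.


ρ = 24.05/9.3 = 2.5860
L = ρ[1 − (K+1)ρ^K + Kρ^(K+1)] / [(1−ρ)(1−ρ^(K+1))]
Numerator: 2.5860·(1 − 7·299.083733 + 6·773.436966) = 6589.275022
Denominator: (-1.5860)·(-772.436966) = 1225.101640
L = 6589.275022/1225.101640 = 5.3786

Final: 5.3786


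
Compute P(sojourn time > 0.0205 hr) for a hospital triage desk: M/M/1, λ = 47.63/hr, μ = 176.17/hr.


W ~ Exponential(μ−λ) for M/M/1.
μ − λ = 176.17 − 47.63 = 128.5400
P(W > t) = e^{−(μ−λ)t} = e^{−2.6351} = 0.071714

Final: 0.071714


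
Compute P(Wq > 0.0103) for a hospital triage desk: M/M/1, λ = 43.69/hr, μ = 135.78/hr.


ρ = 43.69/135.78 = 0.3218
P(Wq > t) = ρ·e^{−(μ−λ)t} = 0.3218·e^{−0.9485}
= 0.3218·0.387311 = 0.124625

Final: 0.124625


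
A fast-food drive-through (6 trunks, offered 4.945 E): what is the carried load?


B(6,4.945) = 0.187710 (Erlang-B)
Carried load = a(1 − B) = 4.945·(1 − 0.187710) = 4.945·0.812290 = 4.0168 E

Final: 4.0168 Erlangs


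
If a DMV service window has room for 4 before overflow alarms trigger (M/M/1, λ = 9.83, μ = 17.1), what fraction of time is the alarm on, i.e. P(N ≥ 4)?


ρ = 9.83/17.1 = 0.5749
P(N ≥ n) = ρ^n = 0.5749^4 = 0.109202

Final: 0.109202


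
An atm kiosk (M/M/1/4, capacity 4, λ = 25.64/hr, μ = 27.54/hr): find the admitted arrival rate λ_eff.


ρ = 0.9310; P_K = (1−ρ)ρ^4/(1−ρ^5) = 0.172473
λ_eff = λ(1 − P_K) = 25.64·(1 − 0.172473) = 25.64·0.827527 = 21.2178 /hr

Final: 21.2178 /hr


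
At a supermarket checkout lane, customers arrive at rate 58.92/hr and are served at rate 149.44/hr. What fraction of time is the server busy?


ρ = λ/μ = 58.92/149.44 = 0.3943

Final: 0.3943


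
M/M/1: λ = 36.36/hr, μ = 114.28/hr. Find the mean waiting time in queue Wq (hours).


ρ = 36.36/114.28 = 0.3182
Wq = ρ/(μ−λ) = 0.3182/(114.28 − 36.36) = 0.3182/77.92 = 0.004083 hr

Final: 0.004083 hr


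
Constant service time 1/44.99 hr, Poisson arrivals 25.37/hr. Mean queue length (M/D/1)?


ρ = 25.37/44.99 = 0.5639
M/D/1: Lq = ρ²/(2(1−ρ)) = 0.3180/(2·0.4361) = 0.36458

Final: 0.36458


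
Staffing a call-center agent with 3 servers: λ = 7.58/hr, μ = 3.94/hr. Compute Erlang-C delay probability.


a = λ/μ = 1.9239; ρ = a/3 = 0.6413
P₀ = 0.123718 (from M/M/c formula)
C(c,a) = [a^c/(c!(1−ρ))]·P₀ = [7.12064/(6·0.3587)]·0.123718
= 3.30841·0.123718 = 0.409311

Final: 0.409311


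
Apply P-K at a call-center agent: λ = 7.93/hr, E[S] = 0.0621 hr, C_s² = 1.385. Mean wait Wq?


ρ = λ·E[S] = 7.93·0.0621 = 0.4925
E[S²] = E[S]²(1+C_s²) = 0.0621²·(1+1.385) = 0.009198
Wq = λ·E[S²]/(2(1−ρ)) = 7.93·0.009198/(2·0.5075) = 0.07185 hr

Final: 0.07185 hr


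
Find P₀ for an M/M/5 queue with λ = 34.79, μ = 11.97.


a = λ/μ = 34.79/11.97 = 2.9064; ρ = a/c = 0.5813
Σ_{k=0}^{4} a^k/k! (terms k=0..4) = 1.00000 + 2.90643 + 4.22368 + 4.09194 + 2.97324 = 15.19529
Tail: a^5/(5!(1−ρ)) = 207.39649/(120·0.4187) = 4.12765
P₀ = 1/(15.19529 + 4.12765) = 1/19.32294 = 0.051752

Final: 0.051752


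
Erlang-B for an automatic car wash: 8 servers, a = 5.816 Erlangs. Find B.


B(c,a) = (a^c/c!) / Σ_{k=0}^{c} a^k/k!
a^8/8! = 32.469430
Σ terms (k=0..8): 1.00000 + 5.81600 + 16.91293 + 32.78853 + 47.67452 + 55.45500 + 53.75438 + 44.66221 + 32.46943 = 290.533012
B = 32.469430/290.533012 = 0.111758

Final: 0.111758


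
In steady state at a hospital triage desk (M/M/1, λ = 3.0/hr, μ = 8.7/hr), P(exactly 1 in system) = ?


ρ = 3.0/8.7 = 0.3448
P_n = (1−ρ)·ρ^n = (1 − 0.3448)·0.3448^1 = 0.6552·0.344828 = 0.225922

Final: 0.225922


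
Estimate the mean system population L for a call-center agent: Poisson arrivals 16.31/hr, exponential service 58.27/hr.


ρ = λ/μ = 16.31/58.27 = 0.2799
L = ρ/(1−ρ) = 0.2799/(1 − 0.2799) = 0.2799/0.7201 = 0.3887

Final: 0.3887


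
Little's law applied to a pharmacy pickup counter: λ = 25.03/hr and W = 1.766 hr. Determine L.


L = λW = 25.03·1.766 = 44.2030

Final: 44.2030


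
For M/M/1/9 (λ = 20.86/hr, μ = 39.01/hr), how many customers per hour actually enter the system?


ρ = 0.5347; P_K = (1−ρ)ρ^9/(1−ρ^10) = 0.001666
λ_eff = λ(1 − P_K) = 20.86·(1 − 0.001666) = 20.86·0.998334 = 20.8252 /hr

Final: 20.8252 /hr


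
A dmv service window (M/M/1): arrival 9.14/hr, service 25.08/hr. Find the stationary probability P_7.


ρ = 9.14/25.08 = 0.3644
P_n = (1−ρ)·ρ^n = (1 − 0.3644)·0.3644^7 = 0.6356·0.0008537 = 0.0005426

Final: 0.0005426


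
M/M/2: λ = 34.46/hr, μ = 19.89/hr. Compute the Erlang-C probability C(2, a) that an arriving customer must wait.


a = λ/μ = 1.7325; ρ = a/2 = 0.8663
P₀ = 0.071659 (from M/M/c formula)
C(c,a) = [a^c/(c!(1−ρ))]·P₀ = [3.00166/(2·0.1337)]·0.071659
= 11.22236·0.071659 = 0.804188

Final: 0.804188


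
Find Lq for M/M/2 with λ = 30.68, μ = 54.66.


a = λ/μ = 0.5613; ρ = a/2 = 0.2806
P₀ = 0.561714
Lq = P₀·a^c·ρ / (c!·(1−ρ)²) = 0.561714·0.31504·0.2806/(2·0.51747)
= 0.04799

Final: 0.04799


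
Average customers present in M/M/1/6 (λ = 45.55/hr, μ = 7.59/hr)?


ρ = 45.55/7.59 = 6.0013
L = ρ[1 − (K+1)ρ^K + Kρ^(K+1)] / [(1−ρ)(1−ρ^(K+1))]
Numerator: 6.0013·(1 − 7·46717.504111 + 6·280366.576054) = 8132853.043454
Denominator: (-5.0013)·(-280365.576054) = 1402197.268381
L = 8132853.043454/1402197.268381 = 5.8001

Final: 5.8001


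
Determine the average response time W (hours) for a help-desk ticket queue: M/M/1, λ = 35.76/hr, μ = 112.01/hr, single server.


W = 1/(μ−λ) = 1/(112.01 − 35.76) = 1/76.25 = 0.01311 hr

Final: 0.01311 hr
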